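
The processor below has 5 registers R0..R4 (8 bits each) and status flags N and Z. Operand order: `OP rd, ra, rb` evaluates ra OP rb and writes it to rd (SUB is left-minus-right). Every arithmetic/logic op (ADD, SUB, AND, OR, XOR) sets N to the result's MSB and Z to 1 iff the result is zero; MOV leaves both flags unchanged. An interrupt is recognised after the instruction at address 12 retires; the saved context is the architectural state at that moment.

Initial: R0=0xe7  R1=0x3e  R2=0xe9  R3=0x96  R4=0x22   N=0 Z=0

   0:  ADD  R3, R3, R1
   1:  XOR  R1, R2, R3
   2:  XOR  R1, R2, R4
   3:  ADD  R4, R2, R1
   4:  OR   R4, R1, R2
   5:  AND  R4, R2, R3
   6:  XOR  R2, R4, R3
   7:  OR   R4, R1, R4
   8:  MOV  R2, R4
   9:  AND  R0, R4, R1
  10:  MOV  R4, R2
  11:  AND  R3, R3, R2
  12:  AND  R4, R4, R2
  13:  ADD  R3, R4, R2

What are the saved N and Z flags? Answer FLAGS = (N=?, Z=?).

FLAGS = (N=1, Z=0)

after  0: R0=0xe7 R1=0x3e R2=0xe9 R3=0xd4 R4=0x22  N=1 Z=0
after  1: R0=0xe7 R1=0x3d R2=0xe9 R3=0xd4 R4=0x22  N=0 Z=0
after  2: R0=0xe7 R1=0xcb R2=0xe9 R3=0xd4 R4=0x22  N=1 Z=0
after  3: R0=0xe7 R1=0xcb R2=0xe9 R3=0xd4 R4=0xb4  N=1 Z=0
after  4: R0=0xe7 R1=0xcb R2=0xe9 R3=0xd4 R4=0xeb  N=1 Z=0
after  5: R0=0xe7 R1=0xcb R2=0xe9 R3=0xd4 R4=0xc0  N=1 Z=0
after  6: R0=0xe7 R1=0xcb R2=0x14 R3=0xd4 R4=0xc0  N=0 Z=0
after  7: R0=0xe7 R1=0xcb R2=0x14 R3=0xd4 R4=0xcb  N=1 Z=0
after  8: R0=0xe7 R1=0xcb R2=0xcb R3=0xd4 R4=0xcb  N=1 Z=0
after  9: R0=0xcb R1=0xcb R2=0xcb R3=0xd4 R4=0xcb  N=1 Z=0
after 10: R0=0xcb R1=0xcb R2=0xcb R3=0xd4 R4=0xcb  N=1 Z=0
after 11: R0=0xcb R1=0xcb R2=0xcb R3=0xc0 R4=0xcb  N=1 Z=0
after 12: R0=0xcb R1=0xcb R2=0xcb R3=0xc0 R4=0xcb  N=1 Z=0
-- IRQ taken; context saved, return-PC = 13 --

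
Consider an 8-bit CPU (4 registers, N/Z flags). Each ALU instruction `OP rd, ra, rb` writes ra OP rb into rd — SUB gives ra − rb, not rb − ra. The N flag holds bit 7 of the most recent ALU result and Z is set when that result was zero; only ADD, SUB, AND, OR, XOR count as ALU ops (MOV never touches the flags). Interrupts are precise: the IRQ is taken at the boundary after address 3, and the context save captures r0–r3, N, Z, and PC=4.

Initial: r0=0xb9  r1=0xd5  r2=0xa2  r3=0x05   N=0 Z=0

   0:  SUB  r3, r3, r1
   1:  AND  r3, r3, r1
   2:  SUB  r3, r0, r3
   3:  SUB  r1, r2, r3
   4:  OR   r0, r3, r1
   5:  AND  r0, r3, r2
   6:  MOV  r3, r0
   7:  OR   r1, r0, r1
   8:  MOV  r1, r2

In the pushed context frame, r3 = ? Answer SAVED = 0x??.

SAVED = 0xa9

after  0: r0=0xb9 r1=0xd5 r2=0xa2 r3=0x30  N=0 Z=0
after  1: r0=0xb9 r1=0xd5 r2=0xa2 r3=0x10  N=0 Z=0
after  2: r0=0xb9 r1=0xd5 r2=0xa2 r3=0xa9  N=1 Z=0
after  3: r0=0xb9 r1=0xf9 r2=0xa2 r3=0xa9  N=1 Z=0
-- IRQ taken; context saved, return-PC = 4 --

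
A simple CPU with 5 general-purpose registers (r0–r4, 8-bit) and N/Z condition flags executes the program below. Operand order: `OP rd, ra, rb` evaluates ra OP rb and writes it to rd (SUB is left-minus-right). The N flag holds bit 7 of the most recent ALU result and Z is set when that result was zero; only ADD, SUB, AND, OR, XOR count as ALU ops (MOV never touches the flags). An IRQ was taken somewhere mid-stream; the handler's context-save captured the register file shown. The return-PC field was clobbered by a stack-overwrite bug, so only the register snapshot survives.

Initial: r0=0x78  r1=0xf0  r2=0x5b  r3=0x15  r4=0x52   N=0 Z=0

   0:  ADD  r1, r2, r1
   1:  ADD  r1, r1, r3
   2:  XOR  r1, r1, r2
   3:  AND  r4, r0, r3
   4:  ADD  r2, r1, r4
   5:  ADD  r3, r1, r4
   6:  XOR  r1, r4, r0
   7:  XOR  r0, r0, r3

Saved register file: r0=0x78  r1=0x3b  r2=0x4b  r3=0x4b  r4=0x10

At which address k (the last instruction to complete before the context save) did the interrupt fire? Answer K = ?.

after  0: r0=0x78 r1=0x4b r2=0x5b r3=0x15 r4=0x52  N=0 Z=0
after  1: r0=0x78 r1=0x60 r2=0x5b r3=0x15 r4=0x52  N=0 Z=0
after  2: r0=0x78 r1=0x3b r2=0x5b r3=0x15 r4=0x52  N=0 Z=0
after  3: r0=0x78 r1=0x3b r2=0x5b r3=0x15 r4=0x10  N=0 Z=0
after  4: r0=0x78 r1=0x3b r2=0x4b r3=0x15 r4=0x10  N=0 Z=0
after  5: r0=0x78 r1=0x3b r2=0x4b r3=0x4b r4=0x10  N=0 Z=0
-- IRQ taken; context saved, return-PC = 6 --

K = 5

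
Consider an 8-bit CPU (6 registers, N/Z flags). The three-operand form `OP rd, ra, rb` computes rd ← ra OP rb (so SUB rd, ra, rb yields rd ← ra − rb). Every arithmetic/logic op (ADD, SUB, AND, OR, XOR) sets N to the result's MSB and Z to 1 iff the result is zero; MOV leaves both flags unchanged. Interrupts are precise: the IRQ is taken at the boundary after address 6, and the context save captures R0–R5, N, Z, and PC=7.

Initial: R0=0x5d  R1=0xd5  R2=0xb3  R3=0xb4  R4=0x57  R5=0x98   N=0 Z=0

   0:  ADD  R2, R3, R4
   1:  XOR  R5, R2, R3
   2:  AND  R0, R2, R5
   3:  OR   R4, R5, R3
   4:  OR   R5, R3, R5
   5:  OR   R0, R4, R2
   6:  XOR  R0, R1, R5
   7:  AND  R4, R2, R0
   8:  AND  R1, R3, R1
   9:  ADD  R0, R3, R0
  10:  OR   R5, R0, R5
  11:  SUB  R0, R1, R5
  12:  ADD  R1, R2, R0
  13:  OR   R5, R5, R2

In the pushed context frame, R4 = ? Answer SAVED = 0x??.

SAVED = 0xbf

after  0: R0=0x5d R1=0xd5 R2=0x0b R3=0xb4 R4=0x57 R5=0x98  N=0 Z=0
after  1: R0=0x5d R1=0xd5 R2=0x0b R3=0xb4 R4=0x57 R5=0xbf  N=1 Z=0
after  2: R0=0x0b R1=0xd5 R2=0x0b R3=0xb4 R4=0x57 R5=0xbf  N=0 Z=0
after  3: R0=0x0b R1=0xd5 R2=0x0b R3=0xb4 R4=0xbf R5=0xbf  N=1 Z=0
after  4: R0=0x0b R1=0xd5 R2=0x0b R3=0xb4 R4=0xbf R5=0xbf  N=1 Z=0
after  5: R0=0xbf R1=0xd5 R2=0x0b R3=0xb4 R4=0xbf R5=0xbf  N=1 Z=0
after  6: R0=0x6a R1=0xd5 R2=0x0b R3=0xb4 R4=0xbf R5=0xbf  N=0 Z=0
-- IRQ taken; context saved, return-PC = 7 --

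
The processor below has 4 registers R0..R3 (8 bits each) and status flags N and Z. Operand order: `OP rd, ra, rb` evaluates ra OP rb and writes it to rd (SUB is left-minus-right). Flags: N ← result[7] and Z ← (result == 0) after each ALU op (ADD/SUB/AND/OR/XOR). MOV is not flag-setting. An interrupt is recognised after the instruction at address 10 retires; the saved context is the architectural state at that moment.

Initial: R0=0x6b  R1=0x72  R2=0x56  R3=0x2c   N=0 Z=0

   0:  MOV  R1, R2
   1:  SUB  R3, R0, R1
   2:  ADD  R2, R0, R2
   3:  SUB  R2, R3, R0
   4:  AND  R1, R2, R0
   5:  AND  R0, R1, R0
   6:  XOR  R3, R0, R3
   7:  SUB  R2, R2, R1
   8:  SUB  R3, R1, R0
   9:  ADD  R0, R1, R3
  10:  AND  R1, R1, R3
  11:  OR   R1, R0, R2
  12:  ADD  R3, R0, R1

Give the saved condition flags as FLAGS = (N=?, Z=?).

FLAGS = (N=0, Z=1)

after  0: R0=0x6b R1=0x56 R2=0x56 R3=0x2c  N=0 Z=0
after  1: R0=0x6b R1=0x56 R2=0x56 R3=0x15  N=0 Z=0
after  2: R0=0x6b R1=0x56 R2=0xc1 R3=0x15  N=1 Z=0
after  3: R0=0x6b R1=0x56 R2=0xaa R3=0x15  N=1 Z=0
after  4: R0=0x6b R1=0x2a R2=0xaa R3=0x15  N=0 Z=0
after  5: R0=0x2a R1=0x2a R2=0xaa R3=0x15  N=0 Z=0
after  6: R0=0x2a R1=0x2a R2=0xaa R3=0x3f  N=0 Z=0
after  7: R0=0x2a R1=0x2a R2=0x80 R3=0x3f  N=1 Z=0
after  8: R0=0x2a R1=0x2a R2=0x80 R3=0x00  N=0 Z=1
after  9: R0=0x2a R1=0x2a R2=0x80 R3=0x00  N=0 Z=0
after 10: R0=0x2a R1=0x00 R2=0x80 R3=0x00  N=0 Z=1
-- IRQ taken; context saved, return-PC = 11 --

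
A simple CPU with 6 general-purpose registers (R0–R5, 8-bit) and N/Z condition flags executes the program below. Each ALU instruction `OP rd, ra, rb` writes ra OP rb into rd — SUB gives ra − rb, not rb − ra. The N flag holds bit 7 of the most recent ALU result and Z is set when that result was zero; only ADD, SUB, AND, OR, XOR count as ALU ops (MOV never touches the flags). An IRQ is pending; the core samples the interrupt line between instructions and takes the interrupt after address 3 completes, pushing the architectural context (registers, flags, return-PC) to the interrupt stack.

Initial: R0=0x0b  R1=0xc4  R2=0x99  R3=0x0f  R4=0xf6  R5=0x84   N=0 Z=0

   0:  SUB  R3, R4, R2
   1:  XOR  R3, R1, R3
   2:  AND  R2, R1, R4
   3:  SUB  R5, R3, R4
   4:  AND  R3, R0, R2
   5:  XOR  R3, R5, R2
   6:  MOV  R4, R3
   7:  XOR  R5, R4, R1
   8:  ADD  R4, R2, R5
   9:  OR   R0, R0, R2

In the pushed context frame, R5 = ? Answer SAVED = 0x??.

after  0: R0=0x0b R1=0xc4 R2=0x99 R3=0x5d R4=0xf6 R5=0x84  N=0 Z=0
after  1: R0=0x0b R1=0xc4 R2=0x99 R3=0x99 R4=0xf6 R5=0x84  N=1 Z=0
after  2: R0=0x0b R1=0xc4 R2=0xc4 R3=0x99 R4=0xf6 R5=0x84  N=1 Z=0
after  3: R0=0x0b R1=0xc4 R2=0xc4 R3=0x99 R4=0xf6 R5=0xa3  N=1 Z=0
-- IRQ taken; context saved, return-PC = 4 --

SAVED = 0xa3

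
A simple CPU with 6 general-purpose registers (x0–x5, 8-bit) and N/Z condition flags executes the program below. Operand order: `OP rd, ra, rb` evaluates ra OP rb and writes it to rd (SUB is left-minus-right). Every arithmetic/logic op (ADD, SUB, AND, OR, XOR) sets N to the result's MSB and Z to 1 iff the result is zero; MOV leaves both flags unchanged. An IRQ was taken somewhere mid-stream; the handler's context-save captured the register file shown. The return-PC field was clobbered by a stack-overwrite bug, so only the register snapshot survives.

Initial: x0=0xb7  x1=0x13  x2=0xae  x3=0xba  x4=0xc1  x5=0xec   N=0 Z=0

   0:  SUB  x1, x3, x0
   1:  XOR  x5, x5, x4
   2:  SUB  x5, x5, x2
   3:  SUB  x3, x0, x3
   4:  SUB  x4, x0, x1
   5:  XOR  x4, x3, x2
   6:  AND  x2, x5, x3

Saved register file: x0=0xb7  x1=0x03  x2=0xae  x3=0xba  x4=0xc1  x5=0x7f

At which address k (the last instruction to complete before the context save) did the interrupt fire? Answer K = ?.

after  0: x0=0xb7 x1=0x03 x2=0xae x3=0xba x4=0xc1 x5=0xec  N=0 Z=0
after  1: x0=0xb7 x1=0x03 x2=0xae x3=0xba x4=0xc1 x5=0x2d  N=0 Z=0
after  2: x0=0xb7 x1=0x03 x2=0xae x3=0xba x4=0xc1 x5=0x7f  N=0 Z=0
-- IRQ taken; context saved, return-PC = 3 --

K = 2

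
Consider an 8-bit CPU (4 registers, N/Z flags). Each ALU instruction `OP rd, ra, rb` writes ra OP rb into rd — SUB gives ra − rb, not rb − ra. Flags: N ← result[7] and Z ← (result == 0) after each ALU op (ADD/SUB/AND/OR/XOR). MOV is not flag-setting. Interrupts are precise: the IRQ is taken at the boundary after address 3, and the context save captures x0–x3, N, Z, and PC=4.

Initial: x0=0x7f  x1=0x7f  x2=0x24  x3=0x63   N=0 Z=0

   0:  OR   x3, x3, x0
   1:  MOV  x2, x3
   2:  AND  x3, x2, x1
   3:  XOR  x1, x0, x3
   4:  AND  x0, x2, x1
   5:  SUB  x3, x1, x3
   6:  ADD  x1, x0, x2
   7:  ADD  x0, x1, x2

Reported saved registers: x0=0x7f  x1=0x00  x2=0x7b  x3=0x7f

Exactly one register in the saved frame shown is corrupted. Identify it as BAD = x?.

after  0: x0=0x7f x1=0x7f x2=0x24 x3=0x7f  N=0 Z=0
after  1: x0=0x7f x1=0x7f x2=0x7f x3=0x7f  N=0 Z=0
after  2: x0=0x7f x1=0x7f x2=0x7f x3=0x7f  N=0 Z=0
after  3: x0=0x7f x1=0x00 x2=0x7f x3=0x7f  N=0 Z=1
-- IRQ taken; context saved, return-PC = 4 --
mismatch: x2: reported 0x7b vs actual 0x7f

BAD = x2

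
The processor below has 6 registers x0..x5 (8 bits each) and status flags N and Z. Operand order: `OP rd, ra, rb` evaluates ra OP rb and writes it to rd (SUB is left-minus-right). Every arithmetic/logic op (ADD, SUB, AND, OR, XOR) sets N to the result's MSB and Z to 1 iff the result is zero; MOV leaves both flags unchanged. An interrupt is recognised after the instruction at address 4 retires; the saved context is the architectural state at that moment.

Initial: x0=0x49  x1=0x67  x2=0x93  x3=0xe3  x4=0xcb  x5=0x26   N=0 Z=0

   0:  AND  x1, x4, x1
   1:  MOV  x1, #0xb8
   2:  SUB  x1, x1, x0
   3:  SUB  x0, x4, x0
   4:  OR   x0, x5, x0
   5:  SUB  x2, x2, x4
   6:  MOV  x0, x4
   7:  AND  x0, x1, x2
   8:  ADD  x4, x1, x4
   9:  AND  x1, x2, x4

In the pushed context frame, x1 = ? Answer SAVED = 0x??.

SAVED = 0x6f

after  0: x0=0x49 x1=0x43 x2=0x93 x3=0xe3 x4=0xcb x5=0x26  N=0 Z=0
after  1: x0=0x49 x1=0xb8 x2=0x93 x3=0xe3 x4=0xcb x5=0x26  N=0 Z=0
after  2: x0=0x49 x1=0x6f x2=0x93 x3=0xe3 x4=0xcb x5=0x26  N=0 Z=0
after  3: x0=0x82 x1=0x6f x2=0x93 x3=0xe3 x4=0xcb x5=0x26  N=1 Z=0
after  4: x0=0xa6 x1=0x6f x2=0x93 x3=0xe3 x4=0xcb x5=0x26  N=1 Z=0
-- IRQ taken; context saved, return-PC = 5 --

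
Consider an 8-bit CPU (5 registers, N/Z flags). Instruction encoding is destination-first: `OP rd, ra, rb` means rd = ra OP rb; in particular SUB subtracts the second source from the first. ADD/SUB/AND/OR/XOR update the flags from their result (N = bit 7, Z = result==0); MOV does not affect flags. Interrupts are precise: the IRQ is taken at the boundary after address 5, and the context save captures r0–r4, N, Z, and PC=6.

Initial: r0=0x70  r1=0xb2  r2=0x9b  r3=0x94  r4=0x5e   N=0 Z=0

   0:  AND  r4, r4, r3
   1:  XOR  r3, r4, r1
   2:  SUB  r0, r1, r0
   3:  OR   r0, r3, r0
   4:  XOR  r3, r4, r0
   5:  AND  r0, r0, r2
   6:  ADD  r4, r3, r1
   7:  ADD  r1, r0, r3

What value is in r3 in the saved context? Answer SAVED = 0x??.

SAVED = 0xf2

after  0: r0=0x70 r1=0xb2 r2=0x9b r3=0x94 r4=0x14  N=0 Z=0
after  1: r0=0x70 r1=0xb2 r2=0x9b r3=0xa6 r4=0x14  N=1 Z=0
after  2: r0=0x42 r1=0xb2 r2=0x9b r3=0xa6 r4=0x14  N=0 Z=0
after  3: r0=0xe6 r1=0xb2 r2=0x9b r3=0xa6 r4=0x14  N=1 Z=0
after  4: r0=0xe6 r1=0xb2 r2=0x9b r3=0xf2 r4=0x14  N=1 Z=0
after  5: r0=0x82 r1=0xb2 r2=0x9b r3=0xf2 r4=0x14  N=1 Z=0
-- IRQ taken; context saved, return-PC = 6 --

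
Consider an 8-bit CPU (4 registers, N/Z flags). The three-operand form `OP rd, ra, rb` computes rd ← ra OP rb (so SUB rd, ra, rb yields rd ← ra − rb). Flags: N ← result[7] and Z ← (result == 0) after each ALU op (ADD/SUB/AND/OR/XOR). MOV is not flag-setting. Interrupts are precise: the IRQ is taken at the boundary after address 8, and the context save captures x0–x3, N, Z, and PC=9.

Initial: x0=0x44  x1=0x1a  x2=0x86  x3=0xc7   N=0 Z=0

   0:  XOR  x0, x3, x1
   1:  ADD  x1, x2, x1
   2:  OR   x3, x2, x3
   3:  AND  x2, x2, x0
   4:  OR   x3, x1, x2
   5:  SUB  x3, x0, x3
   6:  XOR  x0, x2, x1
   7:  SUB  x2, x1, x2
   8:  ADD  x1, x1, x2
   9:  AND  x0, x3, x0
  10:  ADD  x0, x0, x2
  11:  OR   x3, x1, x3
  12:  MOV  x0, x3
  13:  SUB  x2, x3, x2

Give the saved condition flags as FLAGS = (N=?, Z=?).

FLAGS = (N=1, Z=0)

after  0: x0=0xdd x1=0x1a x2=0x86 x3=0xc7  N=1 Z=0
after  1: x0=0xdd x1=0xa0 x2=0x86 x3=0xc7  N=1 Z=0
after  2: x0=0xdd x1=0xa0 x2=0x86 x3=0xc7  N=1 Z=0
after  3: x0=0xdd x1=0xa0 x2=0x84 x3=0xc7  N=1 Z=0
after  4: x0=0xdd x1=0xa0 x2=0x84 x3=0xa4  N=1 Z=0
after  5: x0=0xdd x1=0xa0 x2=0x84 x3=0x39  N=0 Z=0
after  6: x0=0x24 x1=0xa0 x2=0x84 x3=0x39  N=0 Z=0
after  7: x0=0x24 x1=0xa0 x2=0x1c x3=0x39  N=0 Z=0
after  8: x0=0x24 x1=0xbc x2=0x1c x3=0x39  N=1 Z=0
-- IRQ taken; context saved, return-PC = 9 --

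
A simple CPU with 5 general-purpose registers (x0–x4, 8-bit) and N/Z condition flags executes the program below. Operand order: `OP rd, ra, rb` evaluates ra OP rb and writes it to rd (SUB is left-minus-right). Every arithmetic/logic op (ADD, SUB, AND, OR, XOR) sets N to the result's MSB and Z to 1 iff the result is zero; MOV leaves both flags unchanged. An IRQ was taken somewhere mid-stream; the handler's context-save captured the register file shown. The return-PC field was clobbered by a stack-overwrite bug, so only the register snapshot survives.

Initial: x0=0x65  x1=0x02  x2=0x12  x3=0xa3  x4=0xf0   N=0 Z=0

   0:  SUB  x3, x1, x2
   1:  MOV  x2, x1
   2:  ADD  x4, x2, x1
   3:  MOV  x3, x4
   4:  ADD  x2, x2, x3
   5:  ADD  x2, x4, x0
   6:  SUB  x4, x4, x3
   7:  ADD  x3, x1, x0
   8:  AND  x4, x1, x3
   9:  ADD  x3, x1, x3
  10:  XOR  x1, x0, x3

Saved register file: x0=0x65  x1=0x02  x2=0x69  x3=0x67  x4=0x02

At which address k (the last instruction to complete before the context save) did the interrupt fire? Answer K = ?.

K = 8

after  0: x0=0x65 x1=0x02 x2=0x12 x3=0xf0 x4=0xf0  N=1 Z=0
after  1: x0=0x65 x1=0x02 x2=0x02 x3=0xf0 x4=0xf0  N=1 Z=0
after  2: x0=0x65 x1=0x02 x2=0x02 x3=0xf0 x4=0x04  N=0 Z=0
after  3: x0=0x65 x1=0x02 x2=0x02 x3=0x04 x4=0x04  N=0 Z=0
after  4: x0=0x65 x1=0x02 x2=0x06 x3=0x04 x4=0x04  N=0 Z=0
after  5: x0=0x65 x1=0x02 x2=0x69 x3=0x04 x4=0x04  N=0 Z=0
after  6: x0=0x65 x1=0x02 x2=0x69 x3=0x04 x4=0x00  N=0 Z=1
after  7: x0=0x65 x1=0x02 x2=0x69 x3=0x67 x4=0x00  N=0 Z=0
after  8: x0=0x65 x1=0x02 x2=0x69 x3=0x67 x4=0x02  N=0 Z=0
-- IRQ taken; context saved, return-PC = 9 --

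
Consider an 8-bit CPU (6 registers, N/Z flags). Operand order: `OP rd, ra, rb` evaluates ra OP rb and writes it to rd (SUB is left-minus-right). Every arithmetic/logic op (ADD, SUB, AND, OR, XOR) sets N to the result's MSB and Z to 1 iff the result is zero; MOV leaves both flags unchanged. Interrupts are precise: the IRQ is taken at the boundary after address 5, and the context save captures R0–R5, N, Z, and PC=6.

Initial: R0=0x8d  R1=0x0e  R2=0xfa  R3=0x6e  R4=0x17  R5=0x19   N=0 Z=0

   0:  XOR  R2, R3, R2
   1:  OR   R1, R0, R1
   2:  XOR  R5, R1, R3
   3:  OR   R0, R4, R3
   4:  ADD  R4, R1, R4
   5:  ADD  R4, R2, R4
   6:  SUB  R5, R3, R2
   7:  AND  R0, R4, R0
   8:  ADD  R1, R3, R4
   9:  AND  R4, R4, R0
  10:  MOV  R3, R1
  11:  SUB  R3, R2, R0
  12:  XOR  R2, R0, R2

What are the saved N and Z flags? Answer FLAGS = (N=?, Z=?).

after  0: R0=0x8d R1=0x0e R2=0x94 R3=0x6e R4=0x17 R5=0x19  N=1 Z=0
after  1: R0=0x8d R1=0x8f R2=0x94 R3=0x6e R4=0x17 R5=0x19  N=1 Z=0
after  2: R0=0x8d R1=0x8f R2=0x94 R3=0x6e R4=0x17 R5=0xe1  N=1 Z=0
after  3: R0=0x7f R1=0x8f R2=0x94 R3=0x6e R4=0x17 R5=0xe1  N=0 Z=0
after  4: R0=0x7f R1=0x8f R2=0x94 R3=0x6e R4=0xa6 R5=0xe1  N=1 Z=0
after  5: R0=0x7f R1=0x8f R2=0x94 R3=0x6e R4=0x3a R5=0xe1  N=0 Z=0
-- IRQ taken; context saved, return-PC = 6 --

FLAGS = (N=0, Z=0)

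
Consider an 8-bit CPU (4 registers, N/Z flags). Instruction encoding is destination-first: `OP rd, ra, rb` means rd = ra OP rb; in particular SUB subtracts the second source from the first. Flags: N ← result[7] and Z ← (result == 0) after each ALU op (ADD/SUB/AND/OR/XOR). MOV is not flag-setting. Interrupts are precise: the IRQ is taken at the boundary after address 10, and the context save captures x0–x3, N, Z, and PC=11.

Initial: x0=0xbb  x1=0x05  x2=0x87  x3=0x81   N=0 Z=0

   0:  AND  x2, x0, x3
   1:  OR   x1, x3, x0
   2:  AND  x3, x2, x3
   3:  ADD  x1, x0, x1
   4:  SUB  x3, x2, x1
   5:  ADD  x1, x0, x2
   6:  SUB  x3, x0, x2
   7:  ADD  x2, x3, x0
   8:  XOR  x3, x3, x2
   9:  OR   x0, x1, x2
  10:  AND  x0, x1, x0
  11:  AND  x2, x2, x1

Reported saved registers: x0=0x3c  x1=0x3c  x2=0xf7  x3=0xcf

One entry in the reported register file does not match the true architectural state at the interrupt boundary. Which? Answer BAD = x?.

after  0: x0=0xbb x1=0x05 x2=0x81 x3=0x81  N=1 Z=0
after  1: x0=0xbb x1=0xbb x2=0x81 x3=0x81  N=1 Z=0
after  2: x0=0xbb x1=0xbb x2=0x81 x3=0x81  N=1 Z=0
after  3: x0=0xbb x1=0x76 x2=0x81 x3=0x81  N=0 Z=0
after  4: x0=0xbb x1=0x76 x2=0x81 x3=0x0b  N=0 Z=0
after  5: x0=0xbb x1=0x3c x2=0x81 x3=0x0b  N=0 Z=0
after  6: x0=0xbb x1=0x3c x2=0x81 x3=0x3a  N=0 Z=0
after  7: x0=0xbb x1=0x3c x2=0xf5 x3=0x3a  N=1 Z=0
after  8: x0=0xbb x1=0x3c x2=0xf5 x3=0xcf  N=1 Z=0
after  9: x0=0xfd x1=0x3c x2=0xf5 x3=0xcf  N=1 Z=0
after 10: x0=0x3c x1=0x3c x2=0xf5 x3=0xcf  N=0 Z=0
-- IRQ taken; context saved, return-PC = 11 --
mismatch: x2: reported 0xf7 vs actual 0xf5

BAD = x2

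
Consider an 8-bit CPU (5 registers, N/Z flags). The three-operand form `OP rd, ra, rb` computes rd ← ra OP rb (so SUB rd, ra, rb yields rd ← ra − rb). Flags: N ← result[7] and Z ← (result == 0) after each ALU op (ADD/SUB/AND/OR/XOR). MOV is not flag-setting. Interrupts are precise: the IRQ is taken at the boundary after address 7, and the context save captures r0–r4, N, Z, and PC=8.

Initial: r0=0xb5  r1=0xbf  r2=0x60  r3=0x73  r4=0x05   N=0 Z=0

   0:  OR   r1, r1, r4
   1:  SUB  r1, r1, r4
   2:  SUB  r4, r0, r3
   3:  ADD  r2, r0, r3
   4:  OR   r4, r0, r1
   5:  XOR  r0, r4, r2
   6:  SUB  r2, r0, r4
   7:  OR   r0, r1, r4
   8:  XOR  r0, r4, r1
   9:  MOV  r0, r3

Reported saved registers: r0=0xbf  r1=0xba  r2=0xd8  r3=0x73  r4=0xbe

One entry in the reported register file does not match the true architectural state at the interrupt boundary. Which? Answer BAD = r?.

after  0: r0=0xb5 r1=0xbf r2=0x60 r3=0x73 r4=0x05  N=1 Z=0
after  1: r0=0xb5 r1=0xba r2=0x60 r3=0x73 r4=0x05  N=1 Z=0
after  2: r0=0xb5 r1=0xba r2=0x60 r3=0x73 r4=0x42  N=0 Z=0
after  3: r0=0xb5 r1=0xba r2=0x28 r3=0x73 r4=0x42  N=0 Z=0
after  4: r0=0xb5 r1=0xba r2=0x28 r3=0x73 r4=0xbf  N=1 Z=0
after  5: r0=0x97 r1=0xba r2=0x28 r3=0x73 r4=0xbf  N=1 Z=0
after  6: r0=0x97 r1=0xba r2=0xd8 r3=0x73 r4=0xbf  N=1 Z=0
after  7: r0=0xbf r1=0xba r2=0xd8 r3=0x73 r4=0xbf  N=1 Z=0
-- IRQ taken; context saved, return-PC = 8 --
mismatch: r4: reported 0xbe vs actual 0xbf

BAD = r4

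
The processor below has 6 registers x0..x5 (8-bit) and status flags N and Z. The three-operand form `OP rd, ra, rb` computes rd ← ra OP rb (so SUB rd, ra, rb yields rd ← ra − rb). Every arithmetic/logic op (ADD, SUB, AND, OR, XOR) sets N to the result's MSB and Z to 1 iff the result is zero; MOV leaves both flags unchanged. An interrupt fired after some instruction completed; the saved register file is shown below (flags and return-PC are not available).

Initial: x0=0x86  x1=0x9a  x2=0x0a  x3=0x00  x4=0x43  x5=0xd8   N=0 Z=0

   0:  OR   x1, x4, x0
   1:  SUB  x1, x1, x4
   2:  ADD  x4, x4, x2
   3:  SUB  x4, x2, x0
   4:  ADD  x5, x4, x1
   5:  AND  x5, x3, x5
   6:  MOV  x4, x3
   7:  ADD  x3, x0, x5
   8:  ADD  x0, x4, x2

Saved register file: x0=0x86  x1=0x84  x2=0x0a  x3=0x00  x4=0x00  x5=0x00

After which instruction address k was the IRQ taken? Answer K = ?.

K = 6

after  0: x0=0x86 x1=0xc7 x2=0x0a x3=0x00 x4=0x43 x5=0xd8  N=1 Z=0
after  1: x0=0x86 x1=0x84 x2=0x0a x3=0x00 x4=0x43 x5=0xd8  N=1 Z=0
after  2: x0=0x86 x1=0x84 x2=0x0a x3=0x00 x4=0x4d x5=0xd8  N=0 Z=0
after  3: x0=0x86 x1=0x84 x2=0x0a x3=0x00 x4=0x84 x5=0xd8  N=1 Z=0
after  4: x0=0x86 x1=0x84 x2=0x0a x3=0x00 x4=0x84 x5=0x08  N=0 Z=0
after  5: x0=0x86 x1=0x84 x2=0x0a x3=0x00 x4=0x84 x5=0x00  N=0 Z=1
after  6: x0=0x86 x1=0x84 x2=0x0a x3=0x00 x4=0x00 x5=0x00  N=0 Z=1
-- IRQ taken; context saved, return-PC = 7 --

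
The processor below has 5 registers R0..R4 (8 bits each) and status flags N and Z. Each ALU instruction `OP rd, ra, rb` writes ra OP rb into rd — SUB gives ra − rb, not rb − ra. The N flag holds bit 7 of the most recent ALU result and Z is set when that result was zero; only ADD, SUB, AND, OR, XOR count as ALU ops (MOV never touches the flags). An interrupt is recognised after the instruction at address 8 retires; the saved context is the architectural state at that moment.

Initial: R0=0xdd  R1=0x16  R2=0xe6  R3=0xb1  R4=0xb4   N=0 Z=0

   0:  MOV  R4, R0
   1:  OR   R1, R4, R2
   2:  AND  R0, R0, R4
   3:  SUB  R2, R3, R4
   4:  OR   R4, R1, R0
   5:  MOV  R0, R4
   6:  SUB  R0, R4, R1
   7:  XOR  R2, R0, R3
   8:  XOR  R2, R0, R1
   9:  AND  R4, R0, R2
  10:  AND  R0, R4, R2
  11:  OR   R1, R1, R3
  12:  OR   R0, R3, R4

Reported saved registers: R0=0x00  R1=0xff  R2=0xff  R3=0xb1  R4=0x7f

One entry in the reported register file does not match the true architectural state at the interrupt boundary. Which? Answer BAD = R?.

BAD = R4

after  0: R0=0xdd R1=0x16 R2=0xe6 R3=0xb1 R4=0xdd  N=0 Z=0
after  1: R0=0xdd R1=0xff R2=0xe6 R3=0xb1 R4=0xdd  N=1 Z=0
after  2: R0=0xdd R1=0xff R2=0xe6 R3=0xb1 R4=0xdd  N=1 Z=0
after  3: R0=0xdd R1=0xff R2=0xd4 R3=0xb1 R4=0xdd  N=1 Z=0
after  4: R0=0xdd R1=0xff R2=0xd4 R3=0xb1 R4=0xff  N=1 Z=0
after  5: R0=0xff R1=0xff R2=0xd4 R3=0xb1 R4=0xff  N=1 Z=0
after  6: R0=0x00 R1=0xff R2=0xd4 R3=0xb1 R4=0xff  N=0 Z=1
after  7: R0=0x00 R1=0xff R2=0xb1 R3=0xb1 R4=0xff  N=1 Z=0
after  8: R0=0x00 R1=0xff R2=0xff R3=0xb1 R4=0xff  N=1 Z=0
-- IRQ taken; context saved, return-PC = 9 --
mismatch: R4: reported 0x7f vs actual 0xff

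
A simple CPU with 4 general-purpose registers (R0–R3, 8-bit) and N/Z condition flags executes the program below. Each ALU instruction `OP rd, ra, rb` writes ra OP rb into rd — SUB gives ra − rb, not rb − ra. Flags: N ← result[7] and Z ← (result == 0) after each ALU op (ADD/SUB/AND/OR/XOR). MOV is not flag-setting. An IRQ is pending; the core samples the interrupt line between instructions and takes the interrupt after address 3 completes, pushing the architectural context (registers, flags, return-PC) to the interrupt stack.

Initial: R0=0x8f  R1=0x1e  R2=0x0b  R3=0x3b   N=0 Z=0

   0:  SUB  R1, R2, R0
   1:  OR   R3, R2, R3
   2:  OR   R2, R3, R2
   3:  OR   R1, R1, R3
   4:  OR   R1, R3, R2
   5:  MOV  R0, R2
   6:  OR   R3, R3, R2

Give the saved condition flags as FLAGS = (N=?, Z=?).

FLAGS = (N=0, Z=0)

after  0: R0=0x8f R1=0x7c R2=0x0b R3=0x3b  N=0 Z=0
after  1: R0=0x8f R1=0x7c R2=0x0b R3=0x3b  N=0 Z=0
after  2: R0=0x8f R1=0x7c R2=0x3b R3=0x3b  N=0 Z=0
after  3: R0=0x8f R1=0x7f R2=0x3b R3=0x3b  N=0 Z=0
-- IRQ taken; context saved, return-PC = 4 --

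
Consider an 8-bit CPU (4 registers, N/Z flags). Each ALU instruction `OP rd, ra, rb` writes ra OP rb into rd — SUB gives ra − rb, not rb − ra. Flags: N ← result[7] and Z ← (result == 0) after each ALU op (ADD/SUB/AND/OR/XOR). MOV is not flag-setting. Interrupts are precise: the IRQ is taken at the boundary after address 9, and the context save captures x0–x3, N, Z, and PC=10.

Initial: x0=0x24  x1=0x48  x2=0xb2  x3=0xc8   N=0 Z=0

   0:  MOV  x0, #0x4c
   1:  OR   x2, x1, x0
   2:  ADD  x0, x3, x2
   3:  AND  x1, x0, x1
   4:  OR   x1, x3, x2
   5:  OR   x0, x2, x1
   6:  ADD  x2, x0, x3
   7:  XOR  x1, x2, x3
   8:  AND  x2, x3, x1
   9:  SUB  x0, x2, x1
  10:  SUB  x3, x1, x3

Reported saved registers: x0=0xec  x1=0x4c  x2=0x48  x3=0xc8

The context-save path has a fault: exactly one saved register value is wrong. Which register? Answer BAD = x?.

after  0: x0=0x4c x1=0x48 x2=0xb2 x3=0xc8  N=0 Z=0
after  1: x0=0x4c x1=0x48 x2=0x4c x3=0xc8  N=0 Z=0
after  2: x0=0x14 x1=0x48 x2=0x4c x3=0xc8  N=0 Z=0
after  3: x0=0x14 x1=0x00 x2=0x4c x3=0xc8  N=0 Z=1
after  4: x0=0x14 x1=0xcc x2=0x4c x3=0xc8  N=1 Z=0
after  5: x0=0xcc x1=0xcc x2=0x4c x3=0xc8  N=1 Z=0
after  6: x0=0xcc x1=0xcc x2=0x94 x3=0xc8  N=1 Z=0
after  7: x0=0xcc x1=0x5c x2=0x94 x3=0xc8  N=0 Z=0
after  8: x0=0xcc x1=0x5c x2=0x48 x3=0xc8  N=0 Z=0
after  9: x0=0xec x1=0x5c x2=0x48 x3=0xc8  N=1 Z=0
-- IRQ taken; context saved, return-PC = 10 --
mismatch: x1: reported 0x4c vs actual 0x5c

BAD = x1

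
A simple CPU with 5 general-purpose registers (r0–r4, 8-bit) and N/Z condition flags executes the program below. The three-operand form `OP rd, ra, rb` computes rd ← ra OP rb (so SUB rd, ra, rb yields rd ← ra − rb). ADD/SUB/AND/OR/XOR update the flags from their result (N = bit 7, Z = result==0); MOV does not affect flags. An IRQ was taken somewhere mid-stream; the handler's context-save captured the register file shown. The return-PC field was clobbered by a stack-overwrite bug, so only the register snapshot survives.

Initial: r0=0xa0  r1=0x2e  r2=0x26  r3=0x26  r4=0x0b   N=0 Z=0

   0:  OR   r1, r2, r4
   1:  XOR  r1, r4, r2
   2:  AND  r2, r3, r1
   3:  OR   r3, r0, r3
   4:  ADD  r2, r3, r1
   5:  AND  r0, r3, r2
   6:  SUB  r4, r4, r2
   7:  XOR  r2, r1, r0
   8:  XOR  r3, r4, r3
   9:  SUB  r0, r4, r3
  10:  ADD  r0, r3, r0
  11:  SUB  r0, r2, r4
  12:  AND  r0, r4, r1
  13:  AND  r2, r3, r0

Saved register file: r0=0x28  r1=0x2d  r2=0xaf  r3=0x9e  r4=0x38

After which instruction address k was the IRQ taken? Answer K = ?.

after  0: r0=0xa0 r1=0x2f r2=0x26 r3=0x26 r4=0x0b  N=0 Z=0
after  1: r0=0xa0 r1=0x2d r2=0x26 r3=0x26 r4=0x0b  N=0 Z=0
after  2: r0=0xa0 r1=0x2d r2=0x24 r3=0x26 r4=0x0b  N=0 Z=0
after  3: r0=0xa0 r1=0x2d r2=0x24 r3=0xa6 r4=0x0b  N=1 Z=0
after  4: r0=0xa0 r1=0x2d r2=0xd3 r3=0xa6 r4=0x0b  N=1 Z=0
after  5: r0=0x82 r1=0x2d r2=0xd3 r3=0xa6 r4=0x0b  N=1 Z=0
after  6: r0=0x82 r1=0x2d r2=0xd3 r3=0xa6 r4=0x38  N=0 Z=0
after  7: r0=0x82 r1=0x2d r2=0xaf r3=0xa6 r4=0x38  N=1 Z=0
after  8: r0=0x82 r1=0x2d r2=0xaf r3=0x9e r4=0x38  N=1 Z=0
after  9: r0=0x9a r1=0x2d r2=0xaf r3=0x9e r4=0x38  N=1 Z=0
after 10: r0=0x38 r1=0x2d r2=0xaf r3=0x9e r4=0x38  N=0 Z=0
after 11: r0=0x77 r1=0x2d r2=0xaf r3=0x9e r4=0x38  N=0 Z=0
after 12: r0=0x28 r1=0x2d r2=0xaf r3=0x9e r4=0x38  N=0 Z=0
-- IRQ taken; context saved, return-PC = 13 --

K = 12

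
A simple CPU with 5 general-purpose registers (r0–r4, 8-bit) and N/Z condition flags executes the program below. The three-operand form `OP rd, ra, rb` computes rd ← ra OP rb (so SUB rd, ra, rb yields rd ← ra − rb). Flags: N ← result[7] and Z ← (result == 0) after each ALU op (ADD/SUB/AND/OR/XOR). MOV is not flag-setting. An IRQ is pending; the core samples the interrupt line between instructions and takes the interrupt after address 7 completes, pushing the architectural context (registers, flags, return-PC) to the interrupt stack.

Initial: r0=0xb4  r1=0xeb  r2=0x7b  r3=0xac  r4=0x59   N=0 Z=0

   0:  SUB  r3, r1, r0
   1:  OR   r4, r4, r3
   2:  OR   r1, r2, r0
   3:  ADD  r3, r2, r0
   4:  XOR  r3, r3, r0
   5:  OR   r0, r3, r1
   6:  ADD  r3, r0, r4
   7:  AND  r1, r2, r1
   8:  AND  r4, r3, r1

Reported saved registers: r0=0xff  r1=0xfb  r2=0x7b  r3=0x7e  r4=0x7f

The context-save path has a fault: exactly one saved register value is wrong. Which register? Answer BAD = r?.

BAD = r1

after  0: r0=0xb4 r1=0xeb r2=0x7b r3=0x37 r4=0x59  N=0 Z=0
after  1: r0=0xb4 r1=0xeb r2=0x7b r3=0x37 r4=0x7f  N=0 Z=0
after  2: r0=0xb4 r1=0xff r2=0x7b r3=0x37 r4=0x7f  N=1 Z=0
after  3: r0=0xb4 r1=0xff r2=0x7b r3=0x2f r4=0x7f  N=0 Z=0
after  4: r0=0xb4 r1=0xff r2=0x7b r3=0x9b r4=0x7f  N=1 Z=0
after  5: r0=0xff r1=0xff r2=0x7b r3=0x9b r4=0x7f  N=1 Z=0
after  6: r0=0xff r1=0xff r2=0x7b r3=0x7e r4=0x7f  N=0 Z=0
after  7: r0=0xff r1=0x7b r2=0x7b r3=0x7e r4=0x7f  N=0 Z=0
-- IRQ taken; context saved, return-PC = 8 --
mismatch: r1: reported 0xfb vs actual 0x7b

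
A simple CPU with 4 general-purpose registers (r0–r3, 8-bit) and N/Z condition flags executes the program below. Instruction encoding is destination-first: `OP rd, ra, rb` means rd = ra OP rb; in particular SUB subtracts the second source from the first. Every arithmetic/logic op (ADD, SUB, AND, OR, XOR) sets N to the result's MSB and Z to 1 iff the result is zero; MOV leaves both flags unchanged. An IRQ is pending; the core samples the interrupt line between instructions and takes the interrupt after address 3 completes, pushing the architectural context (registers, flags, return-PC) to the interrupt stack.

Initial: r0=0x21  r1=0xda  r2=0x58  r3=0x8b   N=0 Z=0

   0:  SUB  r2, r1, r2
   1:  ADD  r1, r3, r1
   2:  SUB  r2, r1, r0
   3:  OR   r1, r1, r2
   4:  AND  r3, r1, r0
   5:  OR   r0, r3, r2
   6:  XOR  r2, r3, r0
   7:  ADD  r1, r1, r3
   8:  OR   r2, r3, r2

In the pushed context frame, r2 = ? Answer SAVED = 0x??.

after  0: r0=0x21 r1=0xda r2=0x82 r3=0x8b  N=1 Z=0
after  1: r0=0x21 r1=0x65 r2=0x82 r3=0x8b  N=0 Z=0
after  2: r0=0x21 r1=0x65 r2=0x44 r3=0x8b  N=0 Z=0
after  3: r0=0x21 r1=0x65 r2=0x44 r3=0x8b  N=0 Z=0
-- IRQ taken; context saved, return-PC = 4 --

SAVED = 0x44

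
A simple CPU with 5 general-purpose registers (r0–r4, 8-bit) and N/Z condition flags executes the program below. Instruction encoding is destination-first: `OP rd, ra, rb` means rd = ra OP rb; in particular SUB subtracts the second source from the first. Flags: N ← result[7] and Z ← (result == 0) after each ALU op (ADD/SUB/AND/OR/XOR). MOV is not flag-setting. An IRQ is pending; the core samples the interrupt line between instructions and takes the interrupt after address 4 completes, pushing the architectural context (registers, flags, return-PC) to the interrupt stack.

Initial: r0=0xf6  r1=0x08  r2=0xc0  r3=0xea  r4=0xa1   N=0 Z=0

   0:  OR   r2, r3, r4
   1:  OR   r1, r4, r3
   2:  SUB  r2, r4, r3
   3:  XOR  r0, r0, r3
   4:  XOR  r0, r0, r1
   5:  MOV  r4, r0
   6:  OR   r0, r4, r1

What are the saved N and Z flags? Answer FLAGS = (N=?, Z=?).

FLAGS = (N=1, Z=0)

after  0: r0=0xf6 r1=0x08 r2=0xeb r3=0xea r4=0xa1  N=1 Z=0
after  1: r0=0xf6 r1=0xeb r2=0xeb r3=0xea r4=0xa1  N=1 Z=0
after  2: r0=0xf6 r1=0xeb r2=0xb7 r3=0xea r4=0xa1  N=1 Z=0
after  3: r0=0x1c r1=0xeb r2=0xb7 r3=0xea r4=0xa1  N=0 Z=0
after  4: r0=0xf7 r1=0xeb r2=0xb7 r3=0xea r4=0xa1  N=1 Z=0
-- IRQ taken; context saved, return-PC = 5 --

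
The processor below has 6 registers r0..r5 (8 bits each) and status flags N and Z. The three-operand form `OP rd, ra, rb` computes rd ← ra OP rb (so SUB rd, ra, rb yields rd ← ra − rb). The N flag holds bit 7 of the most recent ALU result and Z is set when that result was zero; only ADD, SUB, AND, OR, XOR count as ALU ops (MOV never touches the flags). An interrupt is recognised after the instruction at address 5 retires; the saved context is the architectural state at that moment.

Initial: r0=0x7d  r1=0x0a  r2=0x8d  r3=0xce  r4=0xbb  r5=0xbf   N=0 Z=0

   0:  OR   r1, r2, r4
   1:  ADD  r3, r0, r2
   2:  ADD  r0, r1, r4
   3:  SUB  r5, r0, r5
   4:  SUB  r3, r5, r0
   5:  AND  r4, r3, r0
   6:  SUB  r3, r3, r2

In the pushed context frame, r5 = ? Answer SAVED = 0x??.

after  0: r0=0x7d r1=0xbf r2=0x8d r3=0xce r4=0xbb r5=0xbf  N=1 Z=0
after  1: r0=0x7d r1=0xbf r2=0x8d r3=0x0a r4=0xbb r5=0xbf  N=0 Z=0
after  2: r0=0x7a r1=0xbf r2=0x8d r3=0x0a r4=0xbb r5=0xbf  N=0 Z=0
after  3: r0=0x7a r1=0xbf r2=0x8d r3=0x0a r4=0xbb r5=0xbb  N=1 Z=0
after  4: r0=0x7a r1=0xbf r2=0x8d r3=0x41 r4=0xbb r5=0xbb  N=0 Z=0
after  5: r0=0x7a r1=0xbf r2=0x8d r3=0x41 r4=0x40 r5=0xbb  N=0 Z=0
-- IRQ taken; context saved, return-PC = 6 --

SAVED = 0xbb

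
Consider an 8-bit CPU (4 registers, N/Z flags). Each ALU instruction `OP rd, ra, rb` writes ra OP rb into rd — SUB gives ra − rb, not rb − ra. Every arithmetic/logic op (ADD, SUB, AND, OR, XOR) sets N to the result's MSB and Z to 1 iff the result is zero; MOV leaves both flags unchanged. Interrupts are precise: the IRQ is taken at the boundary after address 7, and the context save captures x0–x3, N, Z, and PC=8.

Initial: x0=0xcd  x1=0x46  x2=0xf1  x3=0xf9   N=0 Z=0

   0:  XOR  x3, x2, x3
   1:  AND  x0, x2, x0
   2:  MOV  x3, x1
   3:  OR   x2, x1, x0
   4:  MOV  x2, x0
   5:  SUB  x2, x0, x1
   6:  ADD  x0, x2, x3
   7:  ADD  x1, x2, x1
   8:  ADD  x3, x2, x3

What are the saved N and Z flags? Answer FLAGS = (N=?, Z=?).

FLAGS = (N=1, Z=0)

after  0: x0=0xcd x1=0x46 x2=0xf1 x3=0x08  N=0 Z=0
after  1: x0=0xc1 x1=0x46 x2=0xf1 x3=0x08  N=1 Z=0
after  2: x0=0xc1 x1=0x46 x2=0xf1 x3=0x46  N=1 Z=0
after  3: x0=0xc1 x1=0x46 x2=0xc7 x3=0x46  N=1 Z=0
after  4: x0=0xc1 x1=0x46 x2=0xc1 x3=0x46  N=1 Z=0
after  5: x0=0xc1 x1=0x46 x2=0x7b x3=0x46  N=0 Z=0
after  6: x0=0xc1 x1=0x46 x2=0x7b x3=0x46  N=1 Z=0
after  7: x0=0xc1 x1=0xc1 x2=0x7b x3=0x46  N=1 Z=0
-- IRQ taken; context saved, return-PC = 8 --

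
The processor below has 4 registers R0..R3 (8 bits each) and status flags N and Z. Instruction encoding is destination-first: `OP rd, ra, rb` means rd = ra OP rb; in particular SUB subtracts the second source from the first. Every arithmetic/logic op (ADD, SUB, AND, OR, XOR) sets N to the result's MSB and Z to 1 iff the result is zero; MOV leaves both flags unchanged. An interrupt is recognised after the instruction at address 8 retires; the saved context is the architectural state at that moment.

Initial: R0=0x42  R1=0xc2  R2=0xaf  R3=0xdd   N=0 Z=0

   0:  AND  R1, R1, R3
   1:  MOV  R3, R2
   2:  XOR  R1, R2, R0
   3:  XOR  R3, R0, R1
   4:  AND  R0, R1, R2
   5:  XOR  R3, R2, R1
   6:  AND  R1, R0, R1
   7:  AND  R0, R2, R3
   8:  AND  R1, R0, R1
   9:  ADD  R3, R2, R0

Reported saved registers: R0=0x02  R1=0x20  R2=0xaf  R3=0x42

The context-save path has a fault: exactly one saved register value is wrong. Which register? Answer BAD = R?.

BAD = R1

after  0: R0=0x42 R1=0xc0 R2=0xaf R3=0xdd  N=1 Z=0
after  1: R0=0x42 R1=0xc0 R2=0xaf R3=0xaf  N=1 Z=0
after  2: R0=0x42 R1=0xed R2=0xaf R3=0xaf  N=1 Z=0
after  3: R0=0x42 R1=0xed R2=0xaf R3=0xaf  N=1 Z=0
after  4: R0=0xad R1=0xed R2=0xaf R3=0xaf  N=1 Z=0
after  5: R0=0xad R1=0xed R2=0xaf R3=0x42  N=0 Z=0
after  6: R0=0xad R1=0xad R2=0xaf R3=0x42  N=1 Z=0
after  7: R0=0x02 R1=0xad R2=0xaf R3=0x42  N=0 Z=0
after  8: R0=0x02 R1=0x00 R2=0xaf R3=0x42  N=0 Z=1
-- IRQ taken; context saved, return-PC = 9 --
mismatch: R1: reported 0x20 vs actual 0x00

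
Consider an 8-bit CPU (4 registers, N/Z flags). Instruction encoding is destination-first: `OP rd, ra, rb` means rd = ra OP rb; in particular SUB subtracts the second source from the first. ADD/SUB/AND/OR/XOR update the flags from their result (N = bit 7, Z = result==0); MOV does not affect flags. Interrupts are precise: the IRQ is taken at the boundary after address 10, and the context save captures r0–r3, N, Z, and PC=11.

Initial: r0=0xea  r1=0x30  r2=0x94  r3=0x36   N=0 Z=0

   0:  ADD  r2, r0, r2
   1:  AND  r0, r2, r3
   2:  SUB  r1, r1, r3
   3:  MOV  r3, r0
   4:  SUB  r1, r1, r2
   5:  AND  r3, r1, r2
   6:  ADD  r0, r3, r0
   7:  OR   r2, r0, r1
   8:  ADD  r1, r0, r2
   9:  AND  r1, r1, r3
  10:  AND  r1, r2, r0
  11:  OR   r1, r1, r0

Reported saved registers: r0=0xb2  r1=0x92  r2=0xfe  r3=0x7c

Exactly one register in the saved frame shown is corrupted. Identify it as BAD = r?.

BAD = r1

after  0: r0=0xea r1=0x30 r2=0x7e r3=0x36  N=0 Z=0
after  1: r0=0x36 r1=0x30 r2=0x7e r3=0x36  N=0 Z=0
after  2: r0=0x36 r1=0xfa r2=0x7e r3=0x36  N=1 Z=0
after  3: r0=0x36 r1=0xfa r2=0x7e r3=0x36  N=1 Z=0
after  4: r0=0x36 r1=0x7c r2=0x7e r3=0x36  N=0 Z=0
after  5: r0=0x36 r1=0x7c r2=0x7e r3=0x7c  N=0 Z=0
after  6: r0=0xb2 r1=0x7c r2=0x7e r3=0x7c  N=1 Z=0
after  7: r0=0xb2 r1=0x7c r2=0xfe r3=0x7c  N=1 Z=0
after  8: r0=0xb2 r1=0xb0 r2=0xfe r3=0x7c  N=1 Z=0
after  9: r0=0xb2 r1=0x30 r2=0xfe r3=0x7c  N=0 Z=0
after 10: r0=0xb2 r1=0xb2 r2=0xfe r3=0x7c  N=1 Z=0
-- IRQ taken; context saved, return-PC = 11 --
mismatch: r1: reported 0x92 vs actual 0xb2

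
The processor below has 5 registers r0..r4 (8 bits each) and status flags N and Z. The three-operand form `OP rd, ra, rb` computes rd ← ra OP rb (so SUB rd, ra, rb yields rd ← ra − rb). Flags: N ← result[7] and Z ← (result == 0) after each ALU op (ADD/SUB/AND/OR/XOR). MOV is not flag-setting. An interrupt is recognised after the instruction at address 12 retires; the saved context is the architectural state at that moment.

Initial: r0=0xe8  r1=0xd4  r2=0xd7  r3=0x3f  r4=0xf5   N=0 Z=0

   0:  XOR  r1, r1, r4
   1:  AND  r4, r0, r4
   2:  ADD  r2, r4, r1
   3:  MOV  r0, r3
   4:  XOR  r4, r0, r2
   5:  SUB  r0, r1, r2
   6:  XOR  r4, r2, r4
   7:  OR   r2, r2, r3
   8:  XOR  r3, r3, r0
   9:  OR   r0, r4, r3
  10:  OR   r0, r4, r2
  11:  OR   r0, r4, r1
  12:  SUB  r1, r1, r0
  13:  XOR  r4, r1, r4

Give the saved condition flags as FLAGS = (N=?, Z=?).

FLAGS = (N=1, Z=0)

after  0: r0=0xe8 r1=0x21 r2=0xd7 r3=0x3f r4=0xf5  N=0 Z=0
after  1: r0=0xe8 r1=0x21 r2=0xd7 r3=0x3f r4=0xe0  N=1 Z=0
after  2: r0=0xe8 r1=0x21 r2=0x01 r3=0x3f r4=0xe0  N=0 Z=0
after  3: r0=0x3f r1=0x21 r2=0x01 r3=0x3f r4=0xe0  N=0 Z=0
after  4: r0=0x3f r1=0x21 r2=0x01 r3=0x3f r4=0x3e  N=0 Z=0
after  5: r0=0x20 r1=0x21 r2=0x01 r3=0x3f r4=0x3e  N=0 Z=0
after  6: r0=0x20 r1=0x21 r2=0x01 r3=0x3f r4=0x3f  N=0 Z=0
after  7: r0=0x20 r1=0x21 r2=0x3f r3=0x3f r4=0x3f  N=0 Z=0
after  8: r0=0x20 r1=0x21 r2=0x3f r3=0x1f r4=0x3f  N=0 Z=0
after  9: r0=0x3f r1=0x21 r2=0x3f r3=0x1f r4=0x3f  N=0 Z=0
after 10: r0=0x3f r1=0x21 r2=0x3f r3=0x1f r4=0x3f  N=0 Z=0
after 11: r0=0x3f r1=0x21 r2=0x3f r3=0x1f r4=0x3f  N=0 Z=0
after 12: r0=0x3f r1=0xe2 r2=0x3f r3=0x1f r4=0x3f  N=1 Z=0
-- IRQ taken; context saved, return-PC = 13 --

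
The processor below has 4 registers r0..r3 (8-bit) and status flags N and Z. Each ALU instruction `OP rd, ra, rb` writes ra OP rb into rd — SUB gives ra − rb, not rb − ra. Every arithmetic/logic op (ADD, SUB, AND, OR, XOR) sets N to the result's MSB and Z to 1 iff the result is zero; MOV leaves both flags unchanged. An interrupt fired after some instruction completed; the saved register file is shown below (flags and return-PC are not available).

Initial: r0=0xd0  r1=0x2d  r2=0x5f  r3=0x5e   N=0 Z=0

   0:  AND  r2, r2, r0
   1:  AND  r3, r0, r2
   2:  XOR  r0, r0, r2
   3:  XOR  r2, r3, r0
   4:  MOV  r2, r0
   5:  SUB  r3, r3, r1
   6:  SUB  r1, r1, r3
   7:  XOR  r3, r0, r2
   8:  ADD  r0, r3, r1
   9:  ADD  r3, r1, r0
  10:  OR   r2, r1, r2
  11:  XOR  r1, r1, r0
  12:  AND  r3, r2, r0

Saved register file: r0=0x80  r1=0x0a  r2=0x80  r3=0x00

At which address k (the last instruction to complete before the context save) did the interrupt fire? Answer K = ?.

K = 7

after  0: r0=0xd0 r1=0x2d r2=0x50 r3=0x5e  N=0 Z=0
after  1: r0=0xd0 r1=0x2d r2=0x50 r3=0x50  N=0 Z=0
after  2: r0=0x80 r1=0x2d r2=0x50 r3=0x50  N=1 Z=0
after  3: r0=0x80 r1=0x2d r2=0xd0 r3=0x50  N=1 Z=0
after  4: r0=0x80 r1=0x2d r2=0x80 r3=0x50  N=1 Z=0
after  5: r0=0x80 r1=0x2d r2=0x80 r3=0x23  N=0 Z=0
after  6: r0=0x80 r1=0x0a r2=0x80 r3=0x23  N=0 Z=0
after  7: r0=0x80 r1=0x0a r2=0x80 r3=0x00  N=0 Z=1
-- IRQ taken; context saved, return-PC = 8 --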